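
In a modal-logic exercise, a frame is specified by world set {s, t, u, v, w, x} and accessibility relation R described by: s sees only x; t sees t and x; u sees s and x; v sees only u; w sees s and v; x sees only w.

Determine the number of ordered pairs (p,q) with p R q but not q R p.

8

Enumerating: (s,x), (t,x), (u,s), (u,x), (v,u), (w,s), (w,v), (x,w).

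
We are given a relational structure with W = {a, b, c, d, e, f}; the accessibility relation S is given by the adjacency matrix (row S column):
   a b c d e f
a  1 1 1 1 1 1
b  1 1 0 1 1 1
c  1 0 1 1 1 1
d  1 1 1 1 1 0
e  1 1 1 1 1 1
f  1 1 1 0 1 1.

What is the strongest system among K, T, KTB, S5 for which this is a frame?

KTB

Reflexive (axiom T): yes — every world is S-related to itself.
Symmetric (axiom B): yes — every pair in S has its reverse in S.
Euclidean (axiom 5): no — a S b and a S c, but not b S c.
So F validates K, T, KTB; S5 would additionally require S to be Euclidean. The strongest is KTB.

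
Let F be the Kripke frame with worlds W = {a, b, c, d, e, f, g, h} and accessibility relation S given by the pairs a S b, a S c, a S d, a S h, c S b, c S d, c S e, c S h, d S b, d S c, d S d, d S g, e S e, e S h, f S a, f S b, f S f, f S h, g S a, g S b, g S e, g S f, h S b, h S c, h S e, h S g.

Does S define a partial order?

No

Reflexive: no — a is not related to itself.
Transitive: no — a S c and c S e, but not a S e.
Antisymmetric: no — c S d and d S c with c ≠ d.
So S is not a partial order.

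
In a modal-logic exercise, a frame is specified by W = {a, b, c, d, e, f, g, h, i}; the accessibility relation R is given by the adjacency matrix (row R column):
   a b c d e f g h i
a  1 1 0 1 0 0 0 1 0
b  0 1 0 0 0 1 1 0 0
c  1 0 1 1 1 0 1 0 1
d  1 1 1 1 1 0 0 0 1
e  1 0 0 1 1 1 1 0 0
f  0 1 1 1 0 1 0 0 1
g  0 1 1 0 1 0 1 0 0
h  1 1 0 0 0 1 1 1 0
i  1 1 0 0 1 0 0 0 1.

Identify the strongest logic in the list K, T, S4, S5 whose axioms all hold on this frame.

Reflexive (axiom T): yes — every world is R-related to itself.
Transitive (axiom 4): no — a R b and b R f, but not a R f.
Euclidean (axiom 5): no — a R b and a R d, but not b R d.
So F validates K, T; S4 would additionally require R to be transitive. The strongest is T.

T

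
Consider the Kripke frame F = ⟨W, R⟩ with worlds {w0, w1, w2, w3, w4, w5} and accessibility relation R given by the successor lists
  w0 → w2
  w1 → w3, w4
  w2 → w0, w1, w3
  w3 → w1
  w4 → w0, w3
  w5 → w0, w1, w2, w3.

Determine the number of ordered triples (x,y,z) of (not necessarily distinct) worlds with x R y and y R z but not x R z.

12

Enumerating: (w0,w2,w0), (w0,w2,w1), (w0,w2,w3), (w1,w3,w1), (w1,w4,w0), (w2,w0,w2), (w2,w1,w4), (w3,w1,w3), (w3,w1,w4), (w4,w0,w2), (w4,w3,w1), (w5,w1,w4).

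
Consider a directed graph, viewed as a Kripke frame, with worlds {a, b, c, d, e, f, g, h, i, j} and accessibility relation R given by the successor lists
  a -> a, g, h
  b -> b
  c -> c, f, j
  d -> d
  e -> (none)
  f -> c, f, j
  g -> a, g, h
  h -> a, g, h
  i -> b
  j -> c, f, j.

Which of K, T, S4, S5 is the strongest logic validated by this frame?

K

Reflexive (axiom T): no — e is not related to itself.
Transitive (axiom 4): yes — every two-step R-path is closed by a direct edge.
Euclidean (axiom 5): yes — any two successors of a common world are R-related.
So F validates K; T would additionally require R to be reflexive. The strongest is K.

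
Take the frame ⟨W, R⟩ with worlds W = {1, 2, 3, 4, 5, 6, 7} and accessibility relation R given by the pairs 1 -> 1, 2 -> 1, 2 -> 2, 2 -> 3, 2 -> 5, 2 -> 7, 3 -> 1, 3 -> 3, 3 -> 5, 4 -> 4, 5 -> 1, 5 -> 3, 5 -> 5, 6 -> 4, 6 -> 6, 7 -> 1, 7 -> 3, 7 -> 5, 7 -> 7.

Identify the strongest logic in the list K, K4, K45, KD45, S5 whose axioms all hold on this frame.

K4

Transitive (axiom 4): yes — every two-step R-path is closed by a direct edge.
Euclidean (axiom 5): no — 2 R 1 and 2 R 3, but not 1 R 3.
Serial (axiom D): yes — every world has a successor (e.g. 1 R 1).
Reflexive (axiom T): yes — every world is R-related to itself.
So F validates K, K4; K45 would additionally require R to be Euclidean. The strongest is K4.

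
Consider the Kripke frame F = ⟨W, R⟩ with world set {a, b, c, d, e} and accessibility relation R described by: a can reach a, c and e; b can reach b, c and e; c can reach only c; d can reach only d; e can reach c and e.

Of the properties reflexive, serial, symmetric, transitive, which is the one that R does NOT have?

Reflexive: yes — every world is R-related to itself.
Serial: yes — every world has a successor (e.g. a R a).
Symmetric: no — a R c but not c R a.
Transitive: yes — every two-step R-path is closed by a direct edge.
Only symmetric fails.

symmetric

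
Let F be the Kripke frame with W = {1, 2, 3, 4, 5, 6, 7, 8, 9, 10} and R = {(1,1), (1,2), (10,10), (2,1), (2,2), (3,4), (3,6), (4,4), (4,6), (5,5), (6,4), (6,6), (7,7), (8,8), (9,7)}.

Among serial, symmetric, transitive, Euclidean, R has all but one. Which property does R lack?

symmetric

Serial: yes — every world has a successor (e.g. 1 R 1).
Symmetric: no — 3 R 4 but not 4 R 3.
Transitive: yes — every two-step R-path is closed by a direct edge.
Euclidean: yes — any two successors of a common world are R-related.
Only symmetric fails.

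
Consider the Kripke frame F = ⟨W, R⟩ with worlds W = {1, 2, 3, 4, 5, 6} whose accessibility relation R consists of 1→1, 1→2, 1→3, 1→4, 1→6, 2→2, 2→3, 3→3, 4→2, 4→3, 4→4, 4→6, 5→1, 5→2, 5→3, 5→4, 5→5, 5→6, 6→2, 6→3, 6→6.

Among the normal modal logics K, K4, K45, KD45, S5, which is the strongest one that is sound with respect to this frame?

K4

Transitive (axiom 4): yes — every two-step R-path is closed by a direct edge.
Euclidean (axiom 5): no — 1 R 2 and 1 R 4, but not 2 R 4.
Serial (axiom D): yes — every world has a successor (e.g. 1 R 1).
Reflexive (axiom T): yes — every world is R-related to itself.
So F validates K, K4; K45 would additionally require R to be Euclidean. The strongest is K4.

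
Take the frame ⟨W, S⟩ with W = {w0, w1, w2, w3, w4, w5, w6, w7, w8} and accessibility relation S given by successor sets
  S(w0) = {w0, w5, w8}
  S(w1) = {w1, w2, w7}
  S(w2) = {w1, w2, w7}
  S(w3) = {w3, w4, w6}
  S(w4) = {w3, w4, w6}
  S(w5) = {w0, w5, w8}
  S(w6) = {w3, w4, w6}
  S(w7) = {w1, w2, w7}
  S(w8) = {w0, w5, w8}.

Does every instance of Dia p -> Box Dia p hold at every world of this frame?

Axiom 5 corresponds to the accessibility relation being Euclidean.
Euclidean: yes — any two successors of a common world are S-related.

Yes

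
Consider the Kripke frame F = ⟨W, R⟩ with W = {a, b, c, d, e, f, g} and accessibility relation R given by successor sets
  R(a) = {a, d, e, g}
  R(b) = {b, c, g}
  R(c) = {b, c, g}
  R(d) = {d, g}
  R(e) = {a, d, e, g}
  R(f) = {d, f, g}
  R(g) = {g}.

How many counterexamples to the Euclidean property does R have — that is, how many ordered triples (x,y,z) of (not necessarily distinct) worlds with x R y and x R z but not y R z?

18

Enumerating: (a,d,a), (a,d,e), (a,g,a), (a,g,d), (a,g,e), (b,g,b), (b,g,c), (c,g,b), (c,g,c), (d,g,d), (e,d,a), (e,d,e), (e,g,a), (e,g,d), (e,g,e), (f,d,f), (f,g,d), (f,g,f).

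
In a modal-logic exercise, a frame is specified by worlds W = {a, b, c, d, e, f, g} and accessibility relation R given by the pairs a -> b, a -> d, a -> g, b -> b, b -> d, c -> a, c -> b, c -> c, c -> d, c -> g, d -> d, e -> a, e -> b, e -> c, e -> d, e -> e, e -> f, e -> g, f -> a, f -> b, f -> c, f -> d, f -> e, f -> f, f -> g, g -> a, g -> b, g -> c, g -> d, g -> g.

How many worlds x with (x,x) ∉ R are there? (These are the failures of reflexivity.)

1

Enumerating: a.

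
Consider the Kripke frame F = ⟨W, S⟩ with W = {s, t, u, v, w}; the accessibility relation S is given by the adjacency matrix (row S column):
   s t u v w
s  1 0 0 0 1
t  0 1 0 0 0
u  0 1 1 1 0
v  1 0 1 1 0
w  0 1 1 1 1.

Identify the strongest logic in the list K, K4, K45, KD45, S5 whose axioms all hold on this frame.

K

Transitive (axiom 4): no — s S w and w S t, but not s S t.
Euclidean (axiom 5): no — u S t and u S v, but not t S v.
Serial (axiom D): yes — every world has a successor (e.g. s S s).
Reflexive (axiom T): yes — every world is S-related to itself.
So F validates K; K4 would additionally require S to be transitive. The strongest is K.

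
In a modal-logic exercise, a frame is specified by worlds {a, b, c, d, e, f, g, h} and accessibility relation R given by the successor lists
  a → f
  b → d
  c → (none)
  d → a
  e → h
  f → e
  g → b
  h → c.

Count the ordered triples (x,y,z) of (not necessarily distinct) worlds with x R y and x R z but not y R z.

Enumerating: (a,f,f), (b,d,d), (d,a,a), (e,h,h), (f,e,e), (g,b,b), (h,c,c).

7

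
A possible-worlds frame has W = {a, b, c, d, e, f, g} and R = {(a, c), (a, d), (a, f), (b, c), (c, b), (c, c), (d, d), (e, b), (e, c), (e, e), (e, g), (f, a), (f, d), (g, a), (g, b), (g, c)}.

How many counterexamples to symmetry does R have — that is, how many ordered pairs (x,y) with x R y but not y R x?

9

Enumerating: (a,c), (a,d), (e,b), (e,c), (e,g), (f,d), (g,a), (g,b), (g,c).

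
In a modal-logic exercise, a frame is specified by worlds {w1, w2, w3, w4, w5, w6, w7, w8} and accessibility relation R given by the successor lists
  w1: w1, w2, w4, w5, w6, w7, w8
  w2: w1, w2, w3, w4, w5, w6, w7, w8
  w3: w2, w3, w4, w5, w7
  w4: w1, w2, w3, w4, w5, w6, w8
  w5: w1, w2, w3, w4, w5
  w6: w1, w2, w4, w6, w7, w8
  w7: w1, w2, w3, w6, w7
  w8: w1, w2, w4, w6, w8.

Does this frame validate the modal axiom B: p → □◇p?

Yes

The schema B characterises exactly the symmetric frames.
Symmetric: yes — every pair in R has its reverse in R.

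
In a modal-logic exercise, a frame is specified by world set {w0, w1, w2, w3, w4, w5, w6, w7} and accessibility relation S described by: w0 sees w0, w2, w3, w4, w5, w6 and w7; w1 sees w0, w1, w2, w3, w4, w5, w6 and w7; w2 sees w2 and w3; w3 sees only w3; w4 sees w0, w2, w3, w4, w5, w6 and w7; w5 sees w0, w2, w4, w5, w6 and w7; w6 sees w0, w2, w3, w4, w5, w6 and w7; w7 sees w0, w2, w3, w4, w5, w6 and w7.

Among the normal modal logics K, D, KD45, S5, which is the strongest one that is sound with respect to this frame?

Serial (axiom D): yes — every world has a successor (e.g. w0 S w0).
Euclidean (axiom 5): no — w0 S w2 and w0 S w4, but not w2 S w4.
Transitive (axiom 4): no — w5 S w0 and w0 S w3, but not w5 S w3.
Reflexive (axiom T): yes — every world is S-related to itself.
So F validates K, D; KD45 would additionally require S to be Euclidean and transitive. The strongest is D.

D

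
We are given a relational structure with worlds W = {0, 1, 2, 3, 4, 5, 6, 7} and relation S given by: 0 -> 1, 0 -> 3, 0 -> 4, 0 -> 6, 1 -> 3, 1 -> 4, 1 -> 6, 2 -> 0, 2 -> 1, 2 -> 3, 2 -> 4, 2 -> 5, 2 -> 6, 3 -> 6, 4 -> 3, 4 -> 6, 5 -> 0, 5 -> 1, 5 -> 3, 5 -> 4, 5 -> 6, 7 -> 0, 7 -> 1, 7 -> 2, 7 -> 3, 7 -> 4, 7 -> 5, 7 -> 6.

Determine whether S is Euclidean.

Euclidean: no — 0 S 3 and 0 S 1, but not 3 S 1.

No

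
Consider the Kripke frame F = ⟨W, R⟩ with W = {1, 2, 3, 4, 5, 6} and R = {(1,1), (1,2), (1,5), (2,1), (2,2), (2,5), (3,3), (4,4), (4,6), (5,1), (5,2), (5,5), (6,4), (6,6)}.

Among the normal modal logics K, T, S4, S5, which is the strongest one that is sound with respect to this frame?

Reflexive (axiom T): yes — every world is R-related to itself.
Transitive (axiom 4): yes — every two-step R-path is closed by a direct edge.
Euclidean (axiom 5): yes — any two successors of a common world are R-related.
So F validates K, T, S4, S5. The strongest is S5.

S5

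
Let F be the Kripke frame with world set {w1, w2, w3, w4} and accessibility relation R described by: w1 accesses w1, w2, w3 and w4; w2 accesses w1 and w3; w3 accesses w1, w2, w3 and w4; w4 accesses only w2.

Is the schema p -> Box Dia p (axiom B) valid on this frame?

Axiom B corresponds to the accessibility relation being symmetric.
Symmetric: no — w1 R w4 but not w4 R w1.

No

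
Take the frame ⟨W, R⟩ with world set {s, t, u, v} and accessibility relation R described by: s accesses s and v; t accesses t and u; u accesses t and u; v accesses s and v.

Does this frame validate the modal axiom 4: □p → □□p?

Yes

The schema 4 characterises exactly the transitive frames.
Transitive: yes — every two-step R-path is closed by a direct edge.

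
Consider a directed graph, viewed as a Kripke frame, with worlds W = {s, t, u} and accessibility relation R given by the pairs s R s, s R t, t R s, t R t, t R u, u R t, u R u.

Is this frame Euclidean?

No

Euclidean: no — t R s and t R u, but not s R u.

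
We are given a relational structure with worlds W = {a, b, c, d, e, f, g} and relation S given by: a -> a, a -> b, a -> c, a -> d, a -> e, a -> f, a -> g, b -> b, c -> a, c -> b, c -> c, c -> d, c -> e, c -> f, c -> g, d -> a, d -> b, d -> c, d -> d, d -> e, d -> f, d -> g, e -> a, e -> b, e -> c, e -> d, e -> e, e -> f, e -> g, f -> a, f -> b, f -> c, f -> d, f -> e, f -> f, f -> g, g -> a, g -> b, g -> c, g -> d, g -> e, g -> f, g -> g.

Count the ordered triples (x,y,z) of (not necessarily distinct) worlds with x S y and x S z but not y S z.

Enumerating: (a,b,a), (a,b,c), (a,b,d), (a,b,e), (a,b,f), (a,b,g), (c,b,a), (c,b,c), (c,b,d), (c,b,e), (c,b,f), (c,b,g), … and 24 more.
Total: 36.

36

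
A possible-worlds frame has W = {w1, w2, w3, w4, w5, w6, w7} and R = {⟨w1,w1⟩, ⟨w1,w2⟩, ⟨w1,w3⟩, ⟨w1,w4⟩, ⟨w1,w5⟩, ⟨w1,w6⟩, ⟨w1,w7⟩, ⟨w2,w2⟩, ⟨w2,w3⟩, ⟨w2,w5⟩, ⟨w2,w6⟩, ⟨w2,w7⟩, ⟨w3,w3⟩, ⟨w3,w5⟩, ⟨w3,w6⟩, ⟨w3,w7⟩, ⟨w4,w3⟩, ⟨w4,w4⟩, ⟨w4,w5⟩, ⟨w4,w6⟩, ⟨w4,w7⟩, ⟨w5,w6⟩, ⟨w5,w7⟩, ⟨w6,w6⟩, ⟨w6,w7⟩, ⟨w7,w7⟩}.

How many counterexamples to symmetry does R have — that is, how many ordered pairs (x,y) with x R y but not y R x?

20

Enumerating: (w1,w2), (w1,w3), (w1,w4), (w1,w5), (w1,w6), (w1,w7), (w2,w3), (w2,w5), (w2,w6), (w2,w7), (w3,w5), (w3,w6), … and 8 more.
Total: 20.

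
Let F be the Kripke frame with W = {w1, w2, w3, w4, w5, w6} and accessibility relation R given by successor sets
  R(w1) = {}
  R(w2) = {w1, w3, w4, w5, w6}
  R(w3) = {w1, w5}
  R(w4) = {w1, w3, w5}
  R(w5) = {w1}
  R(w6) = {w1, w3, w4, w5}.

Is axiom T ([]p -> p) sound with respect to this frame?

No

By correspondence theory, T is valid on a frame iff R is reflexive.
Reflexive: no — w1 is not related to itself.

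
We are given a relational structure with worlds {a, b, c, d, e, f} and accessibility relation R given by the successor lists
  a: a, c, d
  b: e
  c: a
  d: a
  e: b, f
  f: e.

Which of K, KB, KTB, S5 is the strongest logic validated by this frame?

KB

Symmetric (axiom B): yes — every pair in R has its reverse in R.
Reflexive (axiom T): no — b is not related to itself.
Euclidean (axiom 5): no — a R c and a R d, but not c R d.
So F validates K, KB; KTB would additionally require R to be reflexive. The strongest is KB.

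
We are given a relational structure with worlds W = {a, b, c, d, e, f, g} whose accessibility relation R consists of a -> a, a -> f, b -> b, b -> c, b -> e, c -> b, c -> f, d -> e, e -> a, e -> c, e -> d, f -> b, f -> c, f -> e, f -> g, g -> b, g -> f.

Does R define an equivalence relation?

Reflexive: no — c is not related to itself.
Symmetric: no — a R f but not f R a.
Transitive: no — a R f and f R b, but not a R b.
So R is not an equivalence relation.

No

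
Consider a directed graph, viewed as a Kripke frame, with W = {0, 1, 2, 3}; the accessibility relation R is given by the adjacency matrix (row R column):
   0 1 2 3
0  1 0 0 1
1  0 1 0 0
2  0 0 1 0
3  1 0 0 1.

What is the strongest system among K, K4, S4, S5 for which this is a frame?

Transitive (axiom 4): yes — every two-step R-path is closed by a direct edge.
Reflexive (axiom T): yes — every world is R-related to itself.
Euclidean (axiom 5): yes — any two successors of a common world are R-related.
So F validates K, K4, S4, S5. The strongest is S5.

S5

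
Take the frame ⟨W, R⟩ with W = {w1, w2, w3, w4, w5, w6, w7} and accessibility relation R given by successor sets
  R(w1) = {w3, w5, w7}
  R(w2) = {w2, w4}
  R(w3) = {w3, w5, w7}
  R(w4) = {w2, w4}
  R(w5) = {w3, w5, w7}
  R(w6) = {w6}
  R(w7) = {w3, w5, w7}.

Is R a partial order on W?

No

Reflexive: no — w1 is not related to itself.
Transitive: yes — every two-step R-path is closed by a direct edge.
Antisymmetric: no — w2 R w4 and w4 R w2 with w2 ≠ w4.
So R is not a partial order.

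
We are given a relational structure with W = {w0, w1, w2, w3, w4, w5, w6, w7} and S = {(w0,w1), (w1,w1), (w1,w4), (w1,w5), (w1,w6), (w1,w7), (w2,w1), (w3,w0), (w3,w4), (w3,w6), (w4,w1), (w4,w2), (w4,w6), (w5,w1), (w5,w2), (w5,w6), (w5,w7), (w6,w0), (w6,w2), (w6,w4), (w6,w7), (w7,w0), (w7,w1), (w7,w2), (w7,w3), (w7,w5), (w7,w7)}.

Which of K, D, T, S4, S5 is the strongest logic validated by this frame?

D

Serial (axiom D): yes — every world has a successor (e.g. w0 S w1).
Reflexive (axiom T): no — w0 is not related to itself.
Transitive (axiom 4): no — w0 S w1 and w1 S w4, but not w0 S w4.
Euclidean (axiom 5): no — w1 S w4 and w1 S w5, but not w4 S w5.
So F validates K, D; T would additionally require S to be reflexive. The strongest is D.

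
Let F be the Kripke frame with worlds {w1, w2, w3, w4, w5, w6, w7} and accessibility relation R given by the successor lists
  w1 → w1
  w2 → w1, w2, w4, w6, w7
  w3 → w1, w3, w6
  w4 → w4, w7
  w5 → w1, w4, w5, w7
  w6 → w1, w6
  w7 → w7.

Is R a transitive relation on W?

Transitive: yes — every two-step R-path is closed by a direct edge.

Yes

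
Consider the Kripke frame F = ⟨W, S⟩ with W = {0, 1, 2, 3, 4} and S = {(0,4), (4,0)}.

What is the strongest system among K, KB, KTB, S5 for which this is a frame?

KB

Symmetric (axiom B): yes — every pair in S has its reverse in S.
Reflexive (axiom T): no — 0 is not related to itself.
Euclidean (axiom 5): no — 0 S 4 and 0 S 4, but not 4 S 4.
So F validates K, KB; KTB would additionally require S to be reflexive. The strongest is KB.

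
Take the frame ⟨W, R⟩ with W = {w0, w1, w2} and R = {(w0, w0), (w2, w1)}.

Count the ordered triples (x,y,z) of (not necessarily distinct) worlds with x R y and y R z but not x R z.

R is transitive; there are no such tuples.

0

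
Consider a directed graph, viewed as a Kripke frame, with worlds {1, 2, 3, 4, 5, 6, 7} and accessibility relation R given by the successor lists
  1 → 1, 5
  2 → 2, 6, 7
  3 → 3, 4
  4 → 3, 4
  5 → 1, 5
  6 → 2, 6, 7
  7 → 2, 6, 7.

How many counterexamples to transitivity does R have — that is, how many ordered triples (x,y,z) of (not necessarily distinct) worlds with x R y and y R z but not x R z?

0

R is transitive; there are no such tuples.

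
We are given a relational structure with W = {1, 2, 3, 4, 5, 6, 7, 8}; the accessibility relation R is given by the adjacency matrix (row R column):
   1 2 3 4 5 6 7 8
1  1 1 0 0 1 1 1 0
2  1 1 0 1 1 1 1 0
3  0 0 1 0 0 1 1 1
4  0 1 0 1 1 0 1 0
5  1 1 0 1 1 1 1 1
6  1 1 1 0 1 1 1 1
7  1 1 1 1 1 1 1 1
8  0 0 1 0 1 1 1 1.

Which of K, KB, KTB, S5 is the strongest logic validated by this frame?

KTB

Symmetric (axiom B): yes — every pair in R has its reverse in R.
Reflexive (axiom T): yes — every world is R-related to itself.
Euclidean (axiom 5): no — 2 R 1 and 2 R 4, but not 1 R 4.
So F validates K, KB, KTB; S5 would additionally require R to be Euclidean. The strongest is KTB.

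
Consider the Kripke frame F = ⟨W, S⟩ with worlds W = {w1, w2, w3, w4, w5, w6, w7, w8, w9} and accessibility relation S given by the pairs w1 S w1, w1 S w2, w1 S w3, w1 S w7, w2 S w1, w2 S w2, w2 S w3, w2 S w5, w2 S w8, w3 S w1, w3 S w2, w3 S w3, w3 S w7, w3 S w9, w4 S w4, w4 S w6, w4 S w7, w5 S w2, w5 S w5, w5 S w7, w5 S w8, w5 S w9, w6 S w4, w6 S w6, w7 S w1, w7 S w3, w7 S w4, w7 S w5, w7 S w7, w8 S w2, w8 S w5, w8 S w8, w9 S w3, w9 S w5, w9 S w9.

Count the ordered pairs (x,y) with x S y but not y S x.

S is symmetric; there are no such tuples.

0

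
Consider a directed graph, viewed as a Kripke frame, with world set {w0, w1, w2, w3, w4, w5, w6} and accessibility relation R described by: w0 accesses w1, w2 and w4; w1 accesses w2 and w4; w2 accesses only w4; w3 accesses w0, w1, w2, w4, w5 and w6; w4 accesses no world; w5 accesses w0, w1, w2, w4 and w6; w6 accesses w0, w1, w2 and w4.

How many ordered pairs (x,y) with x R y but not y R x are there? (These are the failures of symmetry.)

21

Enumerating: (w0,w1), (w0,w2), (w0,w4), (w1,w2), (w1,w4), (w2,w4), (w3,w0), (w3,w1), (w3,w2), (w3,w4), (w3,w5), (w3,w6), … and 9 more.
Total: 21.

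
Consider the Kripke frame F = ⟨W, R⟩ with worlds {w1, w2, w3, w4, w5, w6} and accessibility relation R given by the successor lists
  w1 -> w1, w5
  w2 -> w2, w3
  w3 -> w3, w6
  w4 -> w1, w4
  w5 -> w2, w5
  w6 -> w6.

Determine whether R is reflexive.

Yes

Reflexive: yes — every world is R-related to itself.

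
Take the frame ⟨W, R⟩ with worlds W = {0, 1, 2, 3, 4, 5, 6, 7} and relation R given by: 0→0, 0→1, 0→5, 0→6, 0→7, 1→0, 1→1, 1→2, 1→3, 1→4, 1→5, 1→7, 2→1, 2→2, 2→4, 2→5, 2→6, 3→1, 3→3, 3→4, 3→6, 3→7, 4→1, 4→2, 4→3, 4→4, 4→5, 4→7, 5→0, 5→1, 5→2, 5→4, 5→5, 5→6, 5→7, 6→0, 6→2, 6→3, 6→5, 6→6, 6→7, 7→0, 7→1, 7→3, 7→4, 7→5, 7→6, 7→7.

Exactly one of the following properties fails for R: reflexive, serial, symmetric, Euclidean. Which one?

Reflexive: yes — every world is R-related to itself.
Serial: yes — every world has a successor (e.g. 0 R 0).
Symmetric: yes — every pair in R has its reverse in R.
Euclidean: no — 0 R 1 and 0 R 6, but not 1 R 6.
Only Euclidean fails.

Euclidean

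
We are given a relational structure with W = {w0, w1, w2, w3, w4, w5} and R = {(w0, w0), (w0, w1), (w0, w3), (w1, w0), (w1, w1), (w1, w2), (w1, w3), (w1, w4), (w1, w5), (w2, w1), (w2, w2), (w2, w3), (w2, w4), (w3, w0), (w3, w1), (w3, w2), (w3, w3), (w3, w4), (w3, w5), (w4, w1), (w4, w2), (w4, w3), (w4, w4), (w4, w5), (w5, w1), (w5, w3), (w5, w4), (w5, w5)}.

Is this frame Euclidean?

Euclidean: no — w1 R w0 and w1 R w2, but not w0 R w2.

No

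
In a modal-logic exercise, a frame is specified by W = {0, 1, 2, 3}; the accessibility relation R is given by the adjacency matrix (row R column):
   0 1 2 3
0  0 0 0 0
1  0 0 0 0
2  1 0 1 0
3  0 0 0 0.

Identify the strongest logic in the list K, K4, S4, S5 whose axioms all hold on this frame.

K4

Transitive (axiom 4): yes — every two-step R-path is closed by a direct edge.
Reflexive (axiom T): no — 0 is not related to itself.
Euclidean (axiom 5): no — 2 R 0 and 2 R 0, but not 0 R 0.
So F validates K, K4; S4 would additionally require R to be reflexive. The strongest is K4.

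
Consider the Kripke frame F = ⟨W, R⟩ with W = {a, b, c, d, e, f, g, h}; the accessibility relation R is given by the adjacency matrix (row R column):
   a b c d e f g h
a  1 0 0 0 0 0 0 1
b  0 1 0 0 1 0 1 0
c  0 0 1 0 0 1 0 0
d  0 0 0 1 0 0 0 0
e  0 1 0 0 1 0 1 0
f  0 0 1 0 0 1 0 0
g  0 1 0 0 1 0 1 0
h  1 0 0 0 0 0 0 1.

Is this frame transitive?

Yes

Transitive: yes — every two-step R-path is closed by a direct edge.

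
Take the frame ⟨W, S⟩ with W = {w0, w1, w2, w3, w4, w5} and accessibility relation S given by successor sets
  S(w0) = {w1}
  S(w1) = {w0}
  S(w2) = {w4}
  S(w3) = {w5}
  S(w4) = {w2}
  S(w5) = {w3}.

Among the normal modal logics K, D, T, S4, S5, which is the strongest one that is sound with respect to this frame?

D

Serial (axiom D): yes — every world has a successor (e.g. w0 S w1).
Reflexive (axiom T): no — w0 is not related to itself.
Transitive (axiom 4): no — w0 S w1 and w1 S w0, but not w0 S w0.
Euclidean (axiom 5): no — w0 S w1 and w0 S w1, but not w1 S w1.
So F validates K, D; T would additionally require S to be reflexive. The strongest is D.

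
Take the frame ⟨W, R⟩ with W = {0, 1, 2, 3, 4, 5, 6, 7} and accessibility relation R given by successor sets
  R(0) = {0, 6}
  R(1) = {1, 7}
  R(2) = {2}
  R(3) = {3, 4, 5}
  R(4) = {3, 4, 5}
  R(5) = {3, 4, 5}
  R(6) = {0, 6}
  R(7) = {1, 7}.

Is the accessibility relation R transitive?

Transitive: yes — every two-step R-path is closed by a direct edge.

Yes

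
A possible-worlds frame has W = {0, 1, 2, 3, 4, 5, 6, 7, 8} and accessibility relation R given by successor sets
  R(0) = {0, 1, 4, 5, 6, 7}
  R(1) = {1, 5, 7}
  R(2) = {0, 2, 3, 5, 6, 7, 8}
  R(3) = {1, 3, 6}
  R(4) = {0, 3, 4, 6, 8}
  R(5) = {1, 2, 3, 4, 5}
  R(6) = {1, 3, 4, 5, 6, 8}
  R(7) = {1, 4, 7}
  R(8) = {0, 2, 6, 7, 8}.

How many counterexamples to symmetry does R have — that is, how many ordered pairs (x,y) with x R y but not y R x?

18

Enumerating: (0,1), (0,5), (0,6), (0,7), (2,0), (2,3), (2,6), (2,7), (3,1), (4,3), (4,8), (5,3), (5,4), (6,1), (6,5), (7,4), (8,0), (8,7).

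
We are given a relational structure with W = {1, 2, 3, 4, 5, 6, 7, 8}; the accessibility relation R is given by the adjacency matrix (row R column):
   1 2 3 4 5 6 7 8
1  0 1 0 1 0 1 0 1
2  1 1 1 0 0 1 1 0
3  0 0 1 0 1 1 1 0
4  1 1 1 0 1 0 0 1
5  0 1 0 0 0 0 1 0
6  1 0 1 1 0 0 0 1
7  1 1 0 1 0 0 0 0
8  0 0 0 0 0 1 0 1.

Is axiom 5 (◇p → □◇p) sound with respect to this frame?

No

The schema 5 characterises exactly the Euclidean frames.
Euclidean: no — 1 R 2 and 1 R 4, but not 2 R 4.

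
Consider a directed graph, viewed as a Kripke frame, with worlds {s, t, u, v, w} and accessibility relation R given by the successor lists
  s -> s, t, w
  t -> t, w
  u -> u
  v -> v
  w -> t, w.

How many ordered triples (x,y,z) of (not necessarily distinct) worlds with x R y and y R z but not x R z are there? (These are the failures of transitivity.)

0

R is transitive; there are no such tuples.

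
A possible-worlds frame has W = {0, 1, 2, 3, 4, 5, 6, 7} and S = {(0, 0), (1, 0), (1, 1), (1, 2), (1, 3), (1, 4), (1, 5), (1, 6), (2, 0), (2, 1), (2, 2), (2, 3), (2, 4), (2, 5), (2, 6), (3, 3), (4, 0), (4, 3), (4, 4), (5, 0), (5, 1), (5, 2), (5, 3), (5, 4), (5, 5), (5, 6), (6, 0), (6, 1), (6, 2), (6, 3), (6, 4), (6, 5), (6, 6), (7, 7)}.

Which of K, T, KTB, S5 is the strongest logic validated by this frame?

T

Reflexive (axiom T): yes — every world is S-related to itself.
Symmetric (axiom B): no — 1 S 0 but not 0 S 1.
Euclidean (axiom 5): no — 1 S 0 and 1 S 2, but not 0 S 2.
So F validates K, T; KTB would additionally require S to be symmetric. The strongest is T.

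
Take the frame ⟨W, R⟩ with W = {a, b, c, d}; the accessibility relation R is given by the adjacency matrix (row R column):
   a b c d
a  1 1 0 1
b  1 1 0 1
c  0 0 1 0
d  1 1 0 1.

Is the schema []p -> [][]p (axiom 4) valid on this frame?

Yes

Axiom 4 corresponds to the accessibility relation being transitive.
Transitive: yes — every two-step R-path is closed by a direct edge.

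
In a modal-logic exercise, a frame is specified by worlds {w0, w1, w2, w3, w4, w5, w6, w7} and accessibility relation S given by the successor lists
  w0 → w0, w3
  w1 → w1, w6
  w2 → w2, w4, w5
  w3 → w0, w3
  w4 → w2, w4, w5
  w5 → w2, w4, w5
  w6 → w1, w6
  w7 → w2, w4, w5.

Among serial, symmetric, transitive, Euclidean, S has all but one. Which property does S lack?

symmetric

Serial: yes — every world has a successor (e.g. w0 S w0).
Symmetric: no — w7 S w2 but not w2 S w7.
Transitive: yes — every two-step S-path is closed by a direct edge.
Euclidean: yes — any two successors of a common world are S-related.
Only symmetric fails.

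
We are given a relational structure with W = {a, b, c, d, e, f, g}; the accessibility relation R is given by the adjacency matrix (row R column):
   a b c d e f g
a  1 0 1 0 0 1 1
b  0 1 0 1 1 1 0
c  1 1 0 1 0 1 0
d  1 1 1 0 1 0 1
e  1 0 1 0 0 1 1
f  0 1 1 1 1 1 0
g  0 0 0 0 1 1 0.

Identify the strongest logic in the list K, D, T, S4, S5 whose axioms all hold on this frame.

Serial (axiom D): yes — every world has a successor (e.g. a R a).
Reflexive (axiom T): no — c is not related to itself.
Transitive (axiom 4): no — a R c and c R b, but not a R b.
Euclidean (axiom 5): no — a R c and a R g, but not c R g.
So F validates K, D; T would additionally require R to be reflexive. The strongest is D.

D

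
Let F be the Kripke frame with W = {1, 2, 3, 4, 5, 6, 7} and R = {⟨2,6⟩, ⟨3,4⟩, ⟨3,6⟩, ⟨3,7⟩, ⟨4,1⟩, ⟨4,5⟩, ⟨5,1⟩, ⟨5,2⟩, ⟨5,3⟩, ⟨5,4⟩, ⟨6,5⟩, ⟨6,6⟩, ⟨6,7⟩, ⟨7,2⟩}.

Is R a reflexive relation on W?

Reflexive: no — 1 is not related to itself.

No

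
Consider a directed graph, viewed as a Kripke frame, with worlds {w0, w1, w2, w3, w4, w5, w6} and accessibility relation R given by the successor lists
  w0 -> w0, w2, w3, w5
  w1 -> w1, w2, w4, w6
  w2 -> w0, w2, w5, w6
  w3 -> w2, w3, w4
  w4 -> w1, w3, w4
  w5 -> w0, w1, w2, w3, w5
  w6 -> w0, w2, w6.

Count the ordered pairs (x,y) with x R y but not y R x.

Enumerating: (w0,w3), (w1,w2), (w1,w6), (w3,w2), (w5,w1), (w5,w3), (w6,w0).

7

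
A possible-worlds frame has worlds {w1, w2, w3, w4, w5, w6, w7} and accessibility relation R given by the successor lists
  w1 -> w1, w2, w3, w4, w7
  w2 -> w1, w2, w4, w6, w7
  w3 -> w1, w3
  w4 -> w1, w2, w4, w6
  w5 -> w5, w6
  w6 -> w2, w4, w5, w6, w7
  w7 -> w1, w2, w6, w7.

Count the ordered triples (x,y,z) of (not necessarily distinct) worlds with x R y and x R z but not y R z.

Enumerating: (w1,w2,w3), (w1,w3,w2), (w1,w3,w4), (w1,w3,w7), (w1,w4,w3), (w1,w4,w7), (w1,w7,w3), (w1,w7,w4), (w2,w1,w6), (w2,w4,w7), (w2,w6,w1), (w2,w7,w4), … and 12 more.
Total: 24.

24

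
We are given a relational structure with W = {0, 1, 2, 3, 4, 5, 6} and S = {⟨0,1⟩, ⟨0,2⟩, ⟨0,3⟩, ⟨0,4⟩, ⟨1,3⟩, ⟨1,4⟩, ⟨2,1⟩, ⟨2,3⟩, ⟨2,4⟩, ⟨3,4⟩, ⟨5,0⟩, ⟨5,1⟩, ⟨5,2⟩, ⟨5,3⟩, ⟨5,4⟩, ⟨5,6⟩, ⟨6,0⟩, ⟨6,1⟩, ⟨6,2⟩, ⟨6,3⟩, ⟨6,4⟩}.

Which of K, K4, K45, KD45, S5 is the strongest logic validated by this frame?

Transitive (axiom 4): yes — every two-step S-path is closed by a direct edge.
Euclidean (axiom 5): no — 0 S 1 and 0 S 2, but not 1 S 2.
Serial (axiom D): no — 4 has no S-successor.
Reflexive (axiom T): no — 0 is not related to itself.
So F validates K, K4; K45 would additionally require S to be Euclidean. The strongest is K4.

K4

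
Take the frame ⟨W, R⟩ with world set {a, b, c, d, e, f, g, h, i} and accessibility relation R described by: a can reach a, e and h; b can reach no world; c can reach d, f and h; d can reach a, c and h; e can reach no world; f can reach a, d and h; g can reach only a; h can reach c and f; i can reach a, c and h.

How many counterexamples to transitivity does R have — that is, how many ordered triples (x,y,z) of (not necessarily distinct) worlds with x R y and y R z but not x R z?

25

Enumerating: (a,h,c), (a,h,f), (c,d,a), (c,d,c), (c,f,a), (c,h,c), (d,a,e), (d,c,d), (d,c,f), (d,h,f), (f,a,e), (f,d,c), … and 13 more.
Total: 25.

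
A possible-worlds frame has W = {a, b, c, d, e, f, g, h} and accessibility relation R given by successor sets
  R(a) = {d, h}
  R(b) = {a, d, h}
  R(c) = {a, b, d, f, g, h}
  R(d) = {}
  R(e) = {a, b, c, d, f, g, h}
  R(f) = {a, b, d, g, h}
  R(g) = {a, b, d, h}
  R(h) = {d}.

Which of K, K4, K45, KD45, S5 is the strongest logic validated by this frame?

K4

Transitive (axiom 4): yes — every two-step R-path is closed by a direct edge.
Euclidean (axiom 5): no — a R d and a R h, but not d R h.
Serial (axiom D): no — d has no R-successor.
Reflexive (axiom T): no — a is not related to itself.
So F validates K, K4; K45 would additionally require R to be Euclidean. The strongest is K4.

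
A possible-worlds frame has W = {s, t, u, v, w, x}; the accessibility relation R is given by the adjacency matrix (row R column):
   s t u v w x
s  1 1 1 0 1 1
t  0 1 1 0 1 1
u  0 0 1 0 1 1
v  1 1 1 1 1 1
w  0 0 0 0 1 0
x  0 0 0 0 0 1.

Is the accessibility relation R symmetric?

Symmetric: no — s R t but not t R s.

No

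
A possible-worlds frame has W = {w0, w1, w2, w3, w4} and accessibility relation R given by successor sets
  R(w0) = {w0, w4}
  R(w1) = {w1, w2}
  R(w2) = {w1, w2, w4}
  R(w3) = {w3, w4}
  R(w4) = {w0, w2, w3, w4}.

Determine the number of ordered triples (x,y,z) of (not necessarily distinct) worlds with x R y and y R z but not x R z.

8

Enumerating: (w0,w4,w2), (w0,w4,w3), (w1,w2,w4), (w2,w4,w0), (w2,w4,w3), (w3,w4,w0), (w3,w4,w2), (w4,w2,w1).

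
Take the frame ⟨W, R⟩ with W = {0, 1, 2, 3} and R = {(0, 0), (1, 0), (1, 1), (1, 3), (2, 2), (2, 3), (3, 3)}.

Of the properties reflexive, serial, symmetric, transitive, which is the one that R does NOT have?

Reflexive: yes — every world is R-related to itself.
Serial: yes — every world has a successor (e.g. 0 R 0).
Symmetric: no — 1 R 0 but not 0 R 1.
Transitive: yes — every two-step R-path is closed by a direct edge.
Only symmetric fails.

symmetric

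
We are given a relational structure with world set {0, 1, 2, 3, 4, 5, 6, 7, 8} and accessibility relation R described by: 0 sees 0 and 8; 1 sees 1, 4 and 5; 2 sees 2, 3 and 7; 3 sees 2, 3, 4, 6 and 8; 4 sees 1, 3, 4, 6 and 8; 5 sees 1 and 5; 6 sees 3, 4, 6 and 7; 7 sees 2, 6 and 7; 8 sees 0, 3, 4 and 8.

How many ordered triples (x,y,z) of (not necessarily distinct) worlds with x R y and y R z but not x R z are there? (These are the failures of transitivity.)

Enumerating: (0,8,3), (0,8,4), (1,4,3), (1,4,6), (1,4,8), (2,3,4), (2,3,6), (2,3,8), (2,7,6), (3,2,7), (3,4,1), (3,6,7), … and 18 more.
Total: 30.

30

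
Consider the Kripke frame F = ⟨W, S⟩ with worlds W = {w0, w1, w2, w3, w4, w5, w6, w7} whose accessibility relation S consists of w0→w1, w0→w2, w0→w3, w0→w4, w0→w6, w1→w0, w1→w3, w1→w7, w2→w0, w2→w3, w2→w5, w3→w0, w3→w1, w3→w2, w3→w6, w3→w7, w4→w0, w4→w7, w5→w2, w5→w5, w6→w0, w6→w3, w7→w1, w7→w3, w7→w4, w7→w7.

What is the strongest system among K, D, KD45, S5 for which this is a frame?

Serial (axiom D): yes — every world has a successor (e.g. w0 S w1).
Euclidean (axiom 5): no — w0 S w1 and w0 S w2, but not w1 S w2.
Transitive (axiom 4): no — w0 S w1 and w1 S w7, but not w0 S w7.
Reflexive (axiom T): no — w0 is not related to itself.
So F validates K, D; KD45 would additionally require S to be Euclidean and transitive. The strongest is D.

D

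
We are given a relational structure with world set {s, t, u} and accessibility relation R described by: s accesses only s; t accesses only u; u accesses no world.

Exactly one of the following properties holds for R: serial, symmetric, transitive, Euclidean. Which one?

transitive

Serial: no — u has no R-successor.
Symmetric: no — t R u but not u R t.
Transitive: yes — every two-step R-path is closed by a direct edge.
Euclidean: no — t R u and t R u, but not u R u.
Only transitive holds.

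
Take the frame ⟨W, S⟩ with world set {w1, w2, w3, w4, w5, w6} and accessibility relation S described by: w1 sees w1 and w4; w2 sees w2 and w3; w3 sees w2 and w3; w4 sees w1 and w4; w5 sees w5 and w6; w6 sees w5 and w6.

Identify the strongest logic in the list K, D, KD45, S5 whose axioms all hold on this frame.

S5

Serial (axiom D): yes — every world has a successor (e.g. w1 S w1).
Euclidean (axiom 5): yes — any two successors of a common world are S-related.
Transitive (axiom 4): yes — every two-step S-path is closed by a direct edge.
Reflexive (axiom T): yes — every world is S-related to itself.
So F validates K, D, KD45, S5. The strongest is S5.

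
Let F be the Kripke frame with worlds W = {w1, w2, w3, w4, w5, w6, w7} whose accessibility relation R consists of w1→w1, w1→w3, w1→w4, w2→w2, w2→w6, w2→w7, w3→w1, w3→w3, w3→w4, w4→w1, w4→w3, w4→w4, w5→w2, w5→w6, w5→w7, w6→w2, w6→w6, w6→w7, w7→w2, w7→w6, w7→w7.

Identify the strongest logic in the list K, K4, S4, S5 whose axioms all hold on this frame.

K4

Transitive (axiom 4): yes — every two-step R-path is closed by a direct edge.
Reflexive (axiom T): no — w5 is not related to itself.
Euclidean (axiom 5): yes — any two successors of a common world are R-related.
So F validates K, K4; S4 would additionally require R to be reflexive. The strongest is K4.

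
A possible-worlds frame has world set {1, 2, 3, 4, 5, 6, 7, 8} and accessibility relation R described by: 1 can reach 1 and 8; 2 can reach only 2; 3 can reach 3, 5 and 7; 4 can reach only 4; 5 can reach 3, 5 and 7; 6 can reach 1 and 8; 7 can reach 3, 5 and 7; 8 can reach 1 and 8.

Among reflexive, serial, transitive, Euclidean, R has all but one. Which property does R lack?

reflexive

Reflexive: no — 6 is not related to itself.
Serial: yes — every world has a successor (e.g. 1 R 1).
Transitive: yes — every two-step R-path is closed by a direct edge.
Euclidean: yes — any two successors of a common world are R-related.
Only reflexive fails.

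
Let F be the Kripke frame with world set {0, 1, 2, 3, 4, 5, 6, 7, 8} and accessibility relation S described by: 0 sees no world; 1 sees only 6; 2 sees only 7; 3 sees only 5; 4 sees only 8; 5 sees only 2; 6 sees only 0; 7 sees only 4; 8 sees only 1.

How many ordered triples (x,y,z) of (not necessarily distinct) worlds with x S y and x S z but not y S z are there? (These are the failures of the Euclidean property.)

8

Enumerating: (1,6,6), (2,7,7), (3,5,5), (4,8,8), (5,2,2), (6,0,0), (7,4,4), (8,1,1).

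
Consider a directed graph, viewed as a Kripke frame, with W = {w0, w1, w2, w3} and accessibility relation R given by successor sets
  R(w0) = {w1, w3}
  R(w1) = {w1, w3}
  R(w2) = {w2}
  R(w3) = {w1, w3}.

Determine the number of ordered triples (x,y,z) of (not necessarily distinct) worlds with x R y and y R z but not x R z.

R is transitive; there are no such tuples.

0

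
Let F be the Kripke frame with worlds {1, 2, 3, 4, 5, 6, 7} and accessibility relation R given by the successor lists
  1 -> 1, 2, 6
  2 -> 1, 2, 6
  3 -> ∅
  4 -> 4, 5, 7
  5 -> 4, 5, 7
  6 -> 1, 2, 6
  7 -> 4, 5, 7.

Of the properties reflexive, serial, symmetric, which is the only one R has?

Reflexive: no — 3 is not related to itself.
Serial: no — 3 has no R-successor.
Symmetric: yes — every pair in R has its reverse in R.
Only symmetric holds.

symmetric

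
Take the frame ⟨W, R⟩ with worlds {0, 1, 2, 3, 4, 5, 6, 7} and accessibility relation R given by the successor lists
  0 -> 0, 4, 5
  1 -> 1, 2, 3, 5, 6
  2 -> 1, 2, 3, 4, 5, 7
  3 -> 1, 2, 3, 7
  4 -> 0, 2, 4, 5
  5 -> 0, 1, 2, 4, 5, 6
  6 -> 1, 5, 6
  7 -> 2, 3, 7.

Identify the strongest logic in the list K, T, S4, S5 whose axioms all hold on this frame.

Reflexive (axiom T): yes — every world is R-related to itself.
Transitive (axiom 4): no — 0 R 4 and 4 R 2, but not 0 R 2.
Euclidean (axiom 5): no — 1 R 2 and 1 R 6, but not 2 R 6.
So F validates K, T; S4 would additionally require R to be transitive. The strongest is T.

T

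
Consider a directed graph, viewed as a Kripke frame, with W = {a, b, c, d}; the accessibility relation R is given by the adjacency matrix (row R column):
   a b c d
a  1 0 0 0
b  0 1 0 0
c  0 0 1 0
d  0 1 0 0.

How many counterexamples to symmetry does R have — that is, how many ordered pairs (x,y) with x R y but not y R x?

Enumerating: (d,b).

1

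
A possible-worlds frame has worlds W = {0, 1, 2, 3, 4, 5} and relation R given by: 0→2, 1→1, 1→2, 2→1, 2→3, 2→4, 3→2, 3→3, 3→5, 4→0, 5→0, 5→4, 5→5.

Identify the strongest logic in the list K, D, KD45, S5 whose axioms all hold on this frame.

Serial (axiom D): yes — every world has a successor (e.g. 0 R 2).
Euclidean (axiom 5): no — 2 R 1 and 2 R 3, but not 1 R 3.
Transitive (axiom 4): no — 0 R 2 and 2 R 1, but not 0 R 1.
Reflexive (axiom T): no — 0 is not related to itself.
So F validates K, D; KD45 would additionally require R to be Euclidean and transitive. The strongest is D.

D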